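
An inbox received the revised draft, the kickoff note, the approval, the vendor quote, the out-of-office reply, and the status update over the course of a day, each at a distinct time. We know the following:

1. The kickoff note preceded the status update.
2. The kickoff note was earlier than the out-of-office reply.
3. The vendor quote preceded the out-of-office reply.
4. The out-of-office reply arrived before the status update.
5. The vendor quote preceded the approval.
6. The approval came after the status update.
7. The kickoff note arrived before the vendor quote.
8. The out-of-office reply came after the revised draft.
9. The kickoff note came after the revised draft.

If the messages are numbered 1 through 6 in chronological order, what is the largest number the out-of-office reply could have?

The out-of-office reply must come before the approval and the status update — 2 messages forced after it.
Everything else can be placed before the out-of-office reply in some valid order, so the out-of-office reply can sit as late as position 6 − 2 = 4.

4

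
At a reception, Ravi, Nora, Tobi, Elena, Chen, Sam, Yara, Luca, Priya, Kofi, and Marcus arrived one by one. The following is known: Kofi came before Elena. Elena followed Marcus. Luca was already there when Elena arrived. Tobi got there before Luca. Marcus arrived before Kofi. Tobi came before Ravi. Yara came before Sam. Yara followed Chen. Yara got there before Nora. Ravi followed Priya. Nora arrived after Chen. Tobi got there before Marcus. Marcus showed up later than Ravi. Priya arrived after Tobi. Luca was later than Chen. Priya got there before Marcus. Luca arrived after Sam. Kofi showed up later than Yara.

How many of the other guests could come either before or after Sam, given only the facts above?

Forced before Sam: Chen and Yara; forced after Sam: Elena and Luca.
That leaves Kofi, Marcus, Nora, Priya, Ravi, and Tobi with no forced order relative to Sam — 6.

6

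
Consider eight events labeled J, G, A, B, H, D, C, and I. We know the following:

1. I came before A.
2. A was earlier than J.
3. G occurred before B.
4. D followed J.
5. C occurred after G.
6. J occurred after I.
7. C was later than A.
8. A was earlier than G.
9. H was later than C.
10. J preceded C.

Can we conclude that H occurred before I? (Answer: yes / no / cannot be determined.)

no

Tracing the constraints gives I → J → C → H, so I must come before H.
That means H cannot be before I.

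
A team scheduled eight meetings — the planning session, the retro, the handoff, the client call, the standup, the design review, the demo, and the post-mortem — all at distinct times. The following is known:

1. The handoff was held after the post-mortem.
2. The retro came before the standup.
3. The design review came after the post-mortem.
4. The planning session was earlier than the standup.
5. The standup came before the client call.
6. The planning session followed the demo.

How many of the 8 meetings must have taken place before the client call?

Directly stated before the client call: the standup.
The demo reaches the client call via the demo → the planning session → the standup → the client call.
The planning session reaches the client call via the planning session → the standup → the client call.
The retro reaches the client call via the retro → the standup → the client call.
No chain forces the handoff (or any of the others) ahead of the client call.
That's the demo, the planning session, the retro, and the standup — 4 in all.

4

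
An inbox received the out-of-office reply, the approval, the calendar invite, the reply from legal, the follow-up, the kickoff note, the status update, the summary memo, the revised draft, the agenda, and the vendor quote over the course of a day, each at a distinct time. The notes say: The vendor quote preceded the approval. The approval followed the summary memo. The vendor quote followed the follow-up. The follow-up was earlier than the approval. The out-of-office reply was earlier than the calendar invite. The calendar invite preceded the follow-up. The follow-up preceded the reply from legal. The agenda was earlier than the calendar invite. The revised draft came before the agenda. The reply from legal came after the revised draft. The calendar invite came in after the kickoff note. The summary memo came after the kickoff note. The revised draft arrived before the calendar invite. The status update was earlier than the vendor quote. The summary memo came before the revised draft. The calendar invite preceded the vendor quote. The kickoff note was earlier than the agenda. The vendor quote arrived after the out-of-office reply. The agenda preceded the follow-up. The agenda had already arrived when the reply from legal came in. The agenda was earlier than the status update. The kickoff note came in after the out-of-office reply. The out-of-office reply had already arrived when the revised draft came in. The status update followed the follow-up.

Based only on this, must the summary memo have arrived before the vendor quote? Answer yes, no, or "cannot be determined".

Chain the constraints: the summary memo → the revised draft → the calendar invite → the vendor quote. Each link is directly stated, so the summary memo comes before the vendor quote.

yes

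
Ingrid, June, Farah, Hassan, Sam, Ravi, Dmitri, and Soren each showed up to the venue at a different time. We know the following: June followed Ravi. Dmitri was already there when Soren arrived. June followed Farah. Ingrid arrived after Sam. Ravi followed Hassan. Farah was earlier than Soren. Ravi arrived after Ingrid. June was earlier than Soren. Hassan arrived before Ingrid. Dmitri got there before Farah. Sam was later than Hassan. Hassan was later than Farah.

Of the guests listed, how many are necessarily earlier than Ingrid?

4

Directly stated before Ingrid: Hassan and Sam.
Dmitri reaches Ingrid via Dmitri → Farah → Hassan → Ingrid.
Farah reaches Ingrid via Farah → Hassan → Ingrid.
No chain forces Ravi (or any of the others) ahead of Ingrid.
That's Dmitri, Farah, Hassan, and Sam — 4 in all.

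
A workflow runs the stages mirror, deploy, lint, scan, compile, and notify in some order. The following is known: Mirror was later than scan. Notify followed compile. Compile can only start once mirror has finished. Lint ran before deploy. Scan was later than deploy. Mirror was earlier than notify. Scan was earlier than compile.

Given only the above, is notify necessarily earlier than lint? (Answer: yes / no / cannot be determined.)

Tracing the constraints gives lint → deploy → scan → compile → notify, so lint must come before notify.
That means notify cannot be before lint.

no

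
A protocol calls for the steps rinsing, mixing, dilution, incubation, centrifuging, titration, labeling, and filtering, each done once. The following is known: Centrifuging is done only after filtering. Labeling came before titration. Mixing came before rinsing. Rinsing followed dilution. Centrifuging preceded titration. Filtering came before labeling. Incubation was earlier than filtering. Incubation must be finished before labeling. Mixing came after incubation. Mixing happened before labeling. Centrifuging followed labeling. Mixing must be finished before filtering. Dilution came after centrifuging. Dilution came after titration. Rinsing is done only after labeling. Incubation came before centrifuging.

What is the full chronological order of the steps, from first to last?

incubation, mixing, filtering, labeling, centrifuging, titration, dilution, rinsing

The constraints fix every adjacent pair, so only one ordering works:
incubation → mixing → filtering → labeling → centrifuging → titration → dilution → rinsing.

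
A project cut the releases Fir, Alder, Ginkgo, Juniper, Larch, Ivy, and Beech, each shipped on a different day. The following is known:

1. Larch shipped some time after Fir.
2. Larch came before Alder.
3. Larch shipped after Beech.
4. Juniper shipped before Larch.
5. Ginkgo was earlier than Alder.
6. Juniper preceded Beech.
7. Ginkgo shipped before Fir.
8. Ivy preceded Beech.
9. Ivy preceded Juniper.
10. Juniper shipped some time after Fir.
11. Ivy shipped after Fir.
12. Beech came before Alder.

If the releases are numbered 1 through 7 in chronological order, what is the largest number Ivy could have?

Ivy must come before Alder, Beech, Juniper, and Larch — 4 releases forced after it.
Everything else can be placed before Ivy in some valid order, so Ivy can sit as late as position 7 − 4 = 3.

3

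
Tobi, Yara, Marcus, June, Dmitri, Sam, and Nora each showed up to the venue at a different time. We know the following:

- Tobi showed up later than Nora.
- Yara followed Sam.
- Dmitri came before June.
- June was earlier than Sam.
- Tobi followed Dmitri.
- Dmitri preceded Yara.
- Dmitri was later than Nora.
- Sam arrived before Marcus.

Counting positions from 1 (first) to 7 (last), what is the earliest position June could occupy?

Dmitri and Nora must both come before June — 2 forced predecessors.
Nothing else is forced ahead of June, so their earliest slot is position 2 + 1 = 3.

3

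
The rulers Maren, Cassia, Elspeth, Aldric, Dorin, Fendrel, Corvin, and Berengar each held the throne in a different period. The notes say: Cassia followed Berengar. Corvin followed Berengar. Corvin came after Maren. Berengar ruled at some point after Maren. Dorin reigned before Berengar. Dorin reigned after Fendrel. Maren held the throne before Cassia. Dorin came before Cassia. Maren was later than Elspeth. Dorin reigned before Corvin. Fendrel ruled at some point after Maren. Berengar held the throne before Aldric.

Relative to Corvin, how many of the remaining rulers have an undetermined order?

2

Forced before Corvin: Berengar, Dorin, Elspeth, Fendrel, and Maren.
That leaves Aldric and Cassia with no forced order relative to Corvin — 2.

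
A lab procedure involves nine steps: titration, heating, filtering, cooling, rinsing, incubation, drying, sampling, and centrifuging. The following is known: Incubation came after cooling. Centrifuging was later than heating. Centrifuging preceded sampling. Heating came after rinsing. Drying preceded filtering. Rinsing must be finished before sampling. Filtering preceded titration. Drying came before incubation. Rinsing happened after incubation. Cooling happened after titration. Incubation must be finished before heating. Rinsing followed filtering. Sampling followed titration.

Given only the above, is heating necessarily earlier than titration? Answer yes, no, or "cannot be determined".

Tracing the constraints gives titration → cooling → incubation → heating, so titration must come before heating.
That means heating cannot be before titration.

no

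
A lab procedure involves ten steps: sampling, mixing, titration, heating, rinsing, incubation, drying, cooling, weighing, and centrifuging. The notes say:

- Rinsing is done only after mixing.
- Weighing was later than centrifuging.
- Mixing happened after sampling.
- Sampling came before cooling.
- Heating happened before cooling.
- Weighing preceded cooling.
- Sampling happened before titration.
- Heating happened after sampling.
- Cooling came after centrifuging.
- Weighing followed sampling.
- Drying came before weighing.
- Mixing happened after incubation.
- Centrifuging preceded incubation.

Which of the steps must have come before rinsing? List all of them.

centrifuging, incubation, mixing, sampling

Directly stated before rinsing: mixing.
Centrifuging reaches rinsing via centrifuging → incubation → mixing → rinsing.
Incubation reaches rinsing via incubation → mixing → rinsing.
Sampling reaches rinsing via sampling → mixing → rinsing.
No chain forces drying (or any of the others) ahead of rinsing.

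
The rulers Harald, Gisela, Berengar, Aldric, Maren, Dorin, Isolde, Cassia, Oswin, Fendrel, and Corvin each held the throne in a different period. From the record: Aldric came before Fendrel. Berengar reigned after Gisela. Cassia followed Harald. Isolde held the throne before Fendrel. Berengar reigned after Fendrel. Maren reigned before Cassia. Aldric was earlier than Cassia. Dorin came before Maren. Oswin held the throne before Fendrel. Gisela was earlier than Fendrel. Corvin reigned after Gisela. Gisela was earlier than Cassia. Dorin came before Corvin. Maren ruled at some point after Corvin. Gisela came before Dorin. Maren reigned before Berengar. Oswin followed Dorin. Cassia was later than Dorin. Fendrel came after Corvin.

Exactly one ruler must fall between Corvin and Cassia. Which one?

Maren

Tracing the constraints gives Corvin → Maren → Cassia, so Maren sits after Corvin and before Cassia.
No other ruler is forced both after Corvin and before Cassia.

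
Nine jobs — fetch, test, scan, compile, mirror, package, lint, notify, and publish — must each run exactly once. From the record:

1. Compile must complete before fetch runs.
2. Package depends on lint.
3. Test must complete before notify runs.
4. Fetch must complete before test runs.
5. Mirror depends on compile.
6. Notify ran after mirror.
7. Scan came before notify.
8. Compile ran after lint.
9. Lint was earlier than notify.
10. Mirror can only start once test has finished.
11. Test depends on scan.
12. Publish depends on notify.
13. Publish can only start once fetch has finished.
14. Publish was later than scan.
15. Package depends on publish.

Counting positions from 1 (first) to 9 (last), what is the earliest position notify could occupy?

7

Compile, fetch, lint, mirror, scan, and test must all come before notify — 6 forced predecessors.
Nothing else is forced ahead of notify, so its earliest slot is position 6 + 1 = 7.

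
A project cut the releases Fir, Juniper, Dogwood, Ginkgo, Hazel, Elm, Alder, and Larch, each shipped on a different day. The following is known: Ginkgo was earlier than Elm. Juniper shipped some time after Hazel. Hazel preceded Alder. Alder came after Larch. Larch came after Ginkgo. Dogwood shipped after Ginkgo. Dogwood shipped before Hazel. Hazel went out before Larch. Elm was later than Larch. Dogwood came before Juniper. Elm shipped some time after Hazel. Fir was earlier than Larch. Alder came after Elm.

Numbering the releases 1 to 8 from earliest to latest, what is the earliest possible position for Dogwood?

2

Ginkgo must come before Dogwood — 1 forced predecessor.
Nothing else is forced ahead of Dogwood, so its earliest slot is position 1 + 1 = 2.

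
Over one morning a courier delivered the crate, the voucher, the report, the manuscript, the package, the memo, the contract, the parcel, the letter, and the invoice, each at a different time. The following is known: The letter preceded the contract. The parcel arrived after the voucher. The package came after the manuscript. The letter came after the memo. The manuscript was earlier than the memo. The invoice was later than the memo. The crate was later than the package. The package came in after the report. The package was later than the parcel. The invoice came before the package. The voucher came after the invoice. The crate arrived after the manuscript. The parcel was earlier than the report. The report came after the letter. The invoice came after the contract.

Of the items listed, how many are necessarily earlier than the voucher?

5

Directly stated before the voucher: the invoice.
The contract reaches the voucher via the contract → the invoice → the voucher.
The letter reaches the voucher via the letter → the contract → the invoice → the voucher.
The manuscript reaches the voucher via the manuscript → the memo → the invoice → the voucher.
Likewise the memo reaches the voucher by chaining the stated constraints.
No chain forces the package (or any of the others) ahead of the voucher.
That's the contract, the invoice, the letter, the manuscript, and the memo — 5 in all.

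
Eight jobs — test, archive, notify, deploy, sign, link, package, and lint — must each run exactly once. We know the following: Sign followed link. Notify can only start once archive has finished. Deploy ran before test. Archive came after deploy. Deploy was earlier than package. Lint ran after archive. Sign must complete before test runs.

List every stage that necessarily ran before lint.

archive, deploy

Directly stated before lint: archive.
Deploy reaches lint via deploy → archive → lint.
No chain forces sign (or any of the others) ahead of lint.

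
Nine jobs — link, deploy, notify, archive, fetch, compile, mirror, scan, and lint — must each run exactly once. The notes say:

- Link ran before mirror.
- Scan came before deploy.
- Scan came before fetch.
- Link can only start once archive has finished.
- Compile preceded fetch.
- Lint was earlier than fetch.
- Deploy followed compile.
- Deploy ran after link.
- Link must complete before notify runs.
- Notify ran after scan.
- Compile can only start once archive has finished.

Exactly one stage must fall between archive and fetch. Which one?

compile

Tracing the constraints gives archive → compile → fetch, so compile sits after archive and before fetch.
No other stage is forced both after archive and before fetch.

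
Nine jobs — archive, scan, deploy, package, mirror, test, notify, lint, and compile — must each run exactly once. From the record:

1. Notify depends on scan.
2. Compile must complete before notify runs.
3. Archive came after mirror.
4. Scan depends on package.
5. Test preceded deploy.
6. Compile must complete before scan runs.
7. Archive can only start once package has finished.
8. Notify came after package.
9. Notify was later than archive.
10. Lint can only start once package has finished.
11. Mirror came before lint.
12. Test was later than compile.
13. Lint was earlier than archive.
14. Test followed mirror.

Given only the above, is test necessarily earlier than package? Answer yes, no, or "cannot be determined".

cannot be determined

No chain of stated constraints runs from test to package, and none runs from package to test either.
So the relative order of test and package is not fixed by the given facts.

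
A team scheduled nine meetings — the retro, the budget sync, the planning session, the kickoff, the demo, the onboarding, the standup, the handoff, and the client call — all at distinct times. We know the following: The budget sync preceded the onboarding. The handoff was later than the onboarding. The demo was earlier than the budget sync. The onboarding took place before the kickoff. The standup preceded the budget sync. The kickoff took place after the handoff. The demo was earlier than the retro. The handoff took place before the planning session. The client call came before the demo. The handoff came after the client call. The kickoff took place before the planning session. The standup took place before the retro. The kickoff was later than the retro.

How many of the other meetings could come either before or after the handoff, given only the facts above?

Forced before the handoff: the budget sync, the client call, the demo, the onboarding, and the standup; forced after the handoff: the kickoff and the planning session.
That leaves the retro with no forced order relative to the handoff — 1.

1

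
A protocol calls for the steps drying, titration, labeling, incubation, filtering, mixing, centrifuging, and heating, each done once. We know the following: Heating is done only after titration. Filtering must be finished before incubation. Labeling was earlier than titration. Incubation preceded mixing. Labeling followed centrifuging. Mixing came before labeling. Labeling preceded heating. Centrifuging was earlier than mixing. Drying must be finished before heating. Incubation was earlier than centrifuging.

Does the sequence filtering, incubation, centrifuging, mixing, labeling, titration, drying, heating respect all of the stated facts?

yes

Check each stated constraint against the proposed order — e.g. titration is ahead of heating; labeling is ahead of heating. Every pair is in the required order; nothing is violated.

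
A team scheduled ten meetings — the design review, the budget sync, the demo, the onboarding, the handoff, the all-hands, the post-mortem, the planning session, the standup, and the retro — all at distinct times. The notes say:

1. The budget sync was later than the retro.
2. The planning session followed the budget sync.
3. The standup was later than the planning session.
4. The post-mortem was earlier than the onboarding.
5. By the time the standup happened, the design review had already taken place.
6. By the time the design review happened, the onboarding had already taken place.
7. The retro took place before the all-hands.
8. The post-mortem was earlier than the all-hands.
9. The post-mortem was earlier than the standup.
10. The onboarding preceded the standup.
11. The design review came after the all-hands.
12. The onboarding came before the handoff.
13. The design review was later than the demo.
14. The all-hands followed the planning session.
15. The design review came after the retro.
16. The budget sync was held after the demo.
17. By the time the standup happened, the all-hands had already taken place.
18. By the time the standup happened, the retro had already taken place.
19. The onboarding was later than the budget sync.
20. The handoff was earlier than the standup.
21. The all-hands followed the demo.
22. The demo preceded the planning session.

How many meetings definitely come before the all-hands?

Directly stated before the all-hands: the demo, the planning session, the post-mortem, and the retro.
The budget sync reaches the all-hands via the budget sync → the planning session → the all-hands.
No chain forces the design review (or any of the others) ahead of the all-hands.
That's the budget sync, the demo, the planning session, the post-mortem, and the retro — 5 in all.

5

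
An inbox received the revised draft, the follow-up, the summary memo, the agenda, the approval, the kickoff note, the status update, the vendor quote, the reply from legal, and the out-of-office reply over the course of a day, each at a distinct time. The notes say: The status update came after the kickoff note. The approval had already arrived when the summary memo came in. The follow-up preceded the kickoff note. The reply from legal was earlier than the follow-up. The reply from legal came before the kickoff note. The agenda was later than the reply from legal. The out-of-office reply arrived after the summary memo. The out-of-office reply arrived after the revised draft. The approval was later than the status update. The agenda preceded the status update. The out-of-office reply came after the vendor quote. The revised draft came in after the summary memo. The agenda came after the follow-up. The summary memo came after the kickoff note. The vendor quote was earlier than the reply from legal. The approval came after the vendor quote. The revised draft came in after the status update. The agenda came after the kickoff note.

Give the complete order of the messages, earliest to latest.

The constraints fix every adjacent pair, so only one ordering works:
the vendor quote → the reply from legal → the follow-up → the kickoff note → the agenda → the status update → the approval → the summary memo → the revised draft → the out-of-office reply.

the vendor quote, the reply from legal, the follow-up, the kickoff note, the agenda, the status update, the approval, the summary memo, the revised draft, the out-of-office reply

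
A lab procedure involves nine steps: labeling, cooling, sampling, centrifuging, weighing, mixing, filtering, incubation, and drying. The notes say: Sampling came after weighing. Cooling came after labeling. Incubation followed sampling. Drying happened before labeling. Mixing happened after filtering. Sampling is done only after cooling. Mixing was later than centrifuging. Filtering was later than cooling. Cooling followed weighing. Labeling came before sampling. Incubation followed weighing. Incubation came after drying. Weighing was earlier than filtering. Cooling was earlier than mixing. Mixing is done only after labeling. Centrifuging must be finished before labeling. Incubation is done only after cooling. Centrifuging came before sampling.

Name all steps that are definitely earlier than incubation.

centrifuging, cooling, drying, labeling, sampling, weighing

Directly stated before incubation: cooling, drying, sampling, and weighing.
Centrifuging reaches incubation via centrifuging → sampling → incubation.
Labeling reaches incubation via labeling → sampling → incubation.
No chain forces mixing (or any of the others) ahead of incubation.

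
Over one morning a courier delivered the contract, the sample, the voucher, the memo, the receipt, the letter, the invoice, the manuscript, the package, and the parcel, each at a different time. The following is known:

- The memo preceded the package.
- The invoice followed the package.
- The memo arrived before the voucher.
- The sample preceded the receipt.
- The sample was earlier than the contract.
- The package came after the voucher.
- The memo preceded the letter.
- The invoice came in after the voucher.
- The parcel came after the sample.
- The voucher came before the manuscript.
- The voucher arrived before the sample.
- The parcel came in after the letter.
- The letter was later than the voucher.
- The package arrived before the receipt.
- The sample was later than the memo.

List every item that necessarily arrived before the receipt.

Directly stated before the receipt: the package and the sample.
The memo reaches the receipt via the memo → the sample → the receipt.
The voucher reaches the receipt via the voucher → the sample → the receipt.
No chain forces the contract (or any of the others) ahead of the receipt.

the memo, the package, the sample, the voucher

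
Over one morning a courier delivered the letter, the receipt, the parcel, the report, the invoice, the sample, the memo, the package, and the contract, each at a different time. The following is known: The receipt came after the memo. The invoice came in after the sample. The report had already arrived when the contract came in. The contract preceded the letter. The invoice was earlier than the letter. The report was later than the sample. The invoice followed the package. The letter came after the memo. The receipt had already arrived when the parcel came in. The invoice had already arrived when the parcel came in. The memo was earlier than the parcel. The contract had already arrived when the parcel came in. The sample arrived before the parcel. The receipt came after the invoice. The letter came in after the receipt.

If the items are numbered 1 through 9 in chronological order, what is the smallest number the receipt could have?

The invoice, the memo, the package, and the sample must all come before the receipt — 4 forced predecessors.
Nothing else is forced ahead of the receipt, so its earliest slot is position 4 + 1 = 5.

5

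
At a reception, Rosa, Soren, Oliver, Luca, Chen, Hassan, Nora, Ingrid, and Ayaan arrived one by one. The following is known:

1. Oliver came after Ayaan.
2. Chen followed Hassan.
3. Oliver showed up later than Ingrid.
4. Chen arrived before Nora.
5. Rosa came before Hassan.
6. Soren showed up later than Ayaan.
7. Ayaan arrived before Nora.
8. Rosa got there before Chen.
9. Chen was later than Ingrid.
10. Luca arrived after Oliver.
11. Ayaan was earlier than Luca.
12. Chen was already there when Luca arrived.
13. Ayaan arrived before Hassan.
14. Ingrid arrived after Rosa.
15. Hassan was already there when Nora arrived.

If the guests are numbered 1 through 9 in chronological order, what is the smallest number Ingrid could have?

Rosa must come before Ingrid — 1 forced predecessor.
Nothing else is forced ahead of Ingrid, so their earliest slot is position 1 + 1 = 2.

2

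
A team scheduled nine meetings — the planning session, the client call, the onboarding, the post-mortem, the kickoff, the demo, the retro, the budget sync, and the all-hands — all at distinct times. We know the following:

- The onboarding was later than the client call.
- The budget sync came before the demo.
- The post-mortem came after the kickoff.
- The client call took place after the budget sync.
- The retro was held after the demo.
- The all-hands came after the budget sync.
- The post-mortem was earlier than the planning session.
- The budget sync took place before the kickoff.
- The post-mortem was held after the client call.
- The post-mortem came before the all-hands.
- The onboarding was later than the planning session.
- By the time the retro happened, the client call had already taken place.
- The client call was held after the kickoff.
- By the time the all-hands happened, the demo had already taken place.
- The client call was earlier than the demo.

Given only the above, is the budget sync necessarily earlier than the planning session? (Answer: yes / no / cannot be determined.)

Chain the constraints: the budget sync → the client call → the post-mortem → the planning session. Each link is directly stated, so the budget sync comes before the planning session.

yes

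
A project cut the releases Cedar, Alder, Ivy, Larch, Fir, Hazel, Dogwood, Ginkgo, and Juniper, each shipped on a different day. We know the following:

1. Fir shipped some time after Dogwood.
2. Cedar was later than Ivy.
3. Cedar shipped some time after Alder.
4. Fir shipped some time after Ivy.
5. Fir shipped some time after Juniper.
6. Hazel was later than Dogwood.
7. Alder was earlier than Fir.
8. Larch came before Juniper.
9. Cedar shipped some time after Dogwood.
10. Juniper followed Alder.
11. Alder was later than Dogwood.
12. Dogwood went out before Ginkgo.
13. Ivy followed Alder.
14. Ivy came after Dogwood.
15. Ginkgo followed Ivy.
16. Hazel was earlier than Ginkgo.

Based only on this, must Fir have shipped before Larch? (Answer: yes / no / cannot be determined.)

Tracing the constraints gives Larch → Juniper → Fir, so Larch must come before Fir.
That means Fir cannot be before Larch.

no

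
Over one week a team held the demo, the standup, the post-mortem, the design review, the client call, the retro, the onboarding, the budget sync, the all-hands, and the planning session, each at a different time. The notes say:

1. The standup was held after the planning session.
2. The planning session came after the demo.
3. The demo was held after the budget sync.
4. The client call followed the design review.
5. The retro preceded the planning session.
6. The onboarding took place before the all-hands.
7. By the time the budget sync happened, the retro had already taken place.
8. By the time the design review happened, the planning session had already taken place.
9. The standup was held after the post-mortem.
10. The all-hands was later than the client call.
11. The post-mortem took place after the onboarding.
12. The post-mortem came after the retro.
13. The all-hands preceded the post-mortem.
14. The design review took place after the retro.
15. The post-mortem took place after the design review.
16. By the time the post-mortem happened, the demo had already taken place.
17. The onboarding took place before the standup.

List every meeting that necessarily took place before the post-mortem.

the all-hands, the budget sync, the client call, the demo, the design review, the onboarding, the planning session, the retro

Directly stated before the post-mortem: the all-hands, the demo, the design review, the onboarding, and the retro.
The budget sync reaches the post-mortem via the budget sync → the demo → the post-mortem.
The client call reaches the post-mortem via the client call → the all-hands → the post-mortem.
The planning session reaches the post-mortem via the planning session → the design review → the post-mortem.
No chain forces the standup ahead of the post-mortem.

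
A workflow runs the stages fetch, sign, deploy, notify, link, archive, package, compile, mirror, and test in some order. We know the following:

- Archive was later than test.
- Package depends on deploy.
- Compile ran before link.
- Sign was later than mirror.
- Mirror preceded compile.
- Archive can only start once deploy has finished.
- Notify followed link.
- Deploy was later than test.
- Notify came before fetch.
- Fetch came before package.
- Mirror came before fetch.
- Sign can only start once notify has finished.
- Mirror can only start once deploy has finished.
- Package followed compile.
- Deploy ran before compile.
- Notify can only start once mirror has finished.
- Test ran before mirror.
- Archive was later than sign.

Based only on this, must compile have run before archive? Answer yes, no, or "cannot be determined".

Chain the constraints: compile → link → notify → sign → archive. Each link is directly stated, so compile comes before archive.

yes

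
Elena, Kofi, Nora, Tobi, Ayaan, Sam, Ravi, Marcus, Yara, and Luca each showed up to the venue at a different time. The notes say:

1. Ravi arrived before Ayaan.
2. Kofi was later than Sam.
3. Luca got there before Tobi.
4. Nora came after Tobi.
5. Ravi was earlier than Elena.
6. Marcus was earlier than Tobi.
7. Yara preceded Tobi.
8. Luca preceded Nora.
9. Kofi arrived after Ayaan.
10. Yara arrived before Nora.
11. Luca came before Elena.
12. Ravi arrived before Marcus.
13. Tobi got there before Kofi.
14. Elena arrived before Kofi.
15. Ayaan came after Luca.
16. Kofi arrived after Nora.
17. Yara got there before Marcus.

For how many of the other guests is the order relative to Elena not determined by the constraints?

6

Forced before Elena: Luca and Ravi; forced after Elena: Kofi.
That leaves Ayaan, Marcus, Nora, Sam, Tobi, and Yara with no forced order relative to Elena — 6.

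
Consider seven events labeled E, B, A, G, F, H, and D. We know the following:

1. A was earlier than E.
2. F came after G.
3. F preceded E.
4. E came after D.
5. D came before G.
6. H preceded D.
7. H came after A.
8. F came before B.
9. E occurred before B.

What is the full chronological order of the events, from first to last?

The constraints fix every adjacent pair, so only one ordering works:
A → H → D → G → F → E → B.

A, H, D, G, F, E, B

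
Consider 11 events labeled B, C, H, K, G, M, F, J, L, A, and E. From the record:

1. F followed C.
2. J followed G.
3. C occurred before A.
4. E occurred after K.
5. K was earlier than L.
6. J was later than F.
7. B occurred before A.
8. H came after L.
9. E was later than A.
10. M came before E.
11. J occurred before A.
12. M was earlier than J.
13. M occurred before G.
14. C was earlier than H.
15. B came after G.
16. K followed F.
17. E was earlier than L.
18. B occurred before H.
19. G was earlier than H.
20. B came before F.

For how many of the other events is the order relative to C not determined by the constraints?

3

Forced after C: A, E, F, H, J, K, and L.
That leaves B, G, and M with no forced order relative to C — 3.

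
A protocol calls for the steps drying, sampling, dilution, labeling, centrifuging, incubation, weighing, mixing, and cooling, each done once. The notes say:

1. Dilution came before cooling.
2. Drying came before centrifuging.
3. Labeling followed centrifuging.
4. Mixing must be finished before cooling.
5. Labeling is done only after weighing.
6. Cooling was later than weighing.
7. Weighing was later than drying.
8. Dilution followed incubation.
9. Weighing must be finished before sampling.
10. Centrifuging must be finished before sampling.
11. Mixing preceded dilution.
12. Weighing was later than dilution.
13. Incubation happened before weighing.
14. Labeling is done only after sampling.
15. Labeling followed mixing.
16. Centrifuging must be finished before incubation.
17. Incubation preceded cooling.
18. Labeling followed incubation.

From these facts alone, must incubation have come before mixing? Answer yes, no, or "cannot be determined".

No chain of stated constraints runs from incubation to mixing, and none runs from mixing to incubation either.
So the relative order of incubation and mixing is not fixed by the given facts.

cannot be determined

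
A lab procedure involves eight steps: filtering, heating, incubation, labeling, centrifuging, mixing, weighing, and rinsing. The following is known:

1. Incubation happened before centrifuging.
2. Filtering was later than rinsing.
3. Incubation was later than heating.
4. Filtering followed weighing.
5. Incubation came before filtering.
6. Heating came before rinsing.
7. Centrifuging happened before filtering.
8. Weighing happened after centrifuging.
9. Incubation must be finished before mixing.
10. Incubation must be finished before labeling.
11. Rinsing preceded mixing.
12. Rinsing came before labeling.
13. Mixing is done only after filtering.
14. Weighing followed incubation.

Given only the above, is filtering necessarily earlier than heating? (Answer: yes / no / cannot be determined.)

Tracing the constraints gives heating → rinsing → filtering, so heating must come before filtering.
That means filtering cannot be before heating.

no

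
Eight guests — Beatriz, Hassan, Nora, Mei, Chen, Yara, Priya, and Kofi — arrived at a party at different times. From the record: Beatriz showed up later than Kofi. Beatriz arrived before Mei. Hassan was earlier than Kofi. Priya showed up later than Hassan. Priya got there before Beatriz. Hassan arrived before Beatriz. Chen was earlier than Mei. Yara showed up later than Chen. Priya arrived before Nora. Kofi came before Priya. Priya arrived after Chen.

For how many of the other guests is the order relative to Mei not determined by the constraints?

Forced before Mei: Beatriz, Chen, Hassan, Kofi, and Priya.
That leaves Nora and Yara with no forced order relative to Mei — 2.

2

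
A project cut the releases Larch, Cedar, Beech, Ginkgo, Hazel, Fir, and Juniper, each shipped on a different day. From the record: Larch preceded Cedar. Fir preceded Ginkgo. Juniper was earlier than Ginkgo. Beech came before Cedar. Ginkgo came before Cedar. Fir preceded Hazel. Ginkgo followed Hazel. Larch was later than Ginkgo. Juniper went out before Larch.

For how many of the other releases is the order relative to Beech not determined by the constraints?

5

Forced after Beech: Cedar.
That leaves Fir, Ginkgo, Hazel, Juniper, and Larch with no forced order relative to Beech — 5.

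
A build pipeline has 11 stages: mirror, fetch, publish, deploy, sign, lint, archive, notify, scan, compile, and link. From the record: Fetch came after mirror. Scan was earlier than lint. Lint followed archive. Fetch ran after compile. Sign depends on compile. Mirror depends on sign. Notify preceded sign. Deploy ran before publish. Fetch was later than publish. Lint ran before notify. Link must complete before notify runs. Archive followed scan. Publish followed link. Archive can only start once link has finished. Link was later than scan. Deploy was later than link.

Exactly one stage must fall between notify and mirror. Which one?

Tracing the constraints gives notify → sign → mirror, so sign sits after notify and before mirror.
No other stage is forced both after notify and before mirror.

sign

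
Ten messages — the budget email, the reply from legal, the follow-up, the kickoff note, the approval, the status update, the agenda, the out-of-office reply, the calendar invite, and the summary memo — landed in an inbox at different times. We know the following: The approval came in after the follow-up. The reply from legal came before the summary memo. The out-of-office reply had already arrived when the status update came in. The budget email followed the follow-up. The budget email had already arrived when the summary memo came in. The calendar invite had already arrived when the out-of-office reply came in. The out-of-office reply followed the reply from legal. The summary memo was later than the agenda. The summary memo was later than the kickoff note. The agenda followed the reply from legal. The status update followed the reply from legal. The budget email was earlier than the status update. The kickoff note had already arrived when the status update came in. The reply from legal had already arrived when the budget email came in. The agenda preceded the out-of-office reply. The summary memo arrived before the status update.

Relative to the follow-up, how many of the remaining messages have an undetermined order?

Forced after the follow-up: the approval, the budget email, the status update, and the summary memo.
That leaves the agenda, the calendar invite, the kickoff note, the out-of-office reply, and the reply from legal with no forced order relative to the follow-up — 5.

5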